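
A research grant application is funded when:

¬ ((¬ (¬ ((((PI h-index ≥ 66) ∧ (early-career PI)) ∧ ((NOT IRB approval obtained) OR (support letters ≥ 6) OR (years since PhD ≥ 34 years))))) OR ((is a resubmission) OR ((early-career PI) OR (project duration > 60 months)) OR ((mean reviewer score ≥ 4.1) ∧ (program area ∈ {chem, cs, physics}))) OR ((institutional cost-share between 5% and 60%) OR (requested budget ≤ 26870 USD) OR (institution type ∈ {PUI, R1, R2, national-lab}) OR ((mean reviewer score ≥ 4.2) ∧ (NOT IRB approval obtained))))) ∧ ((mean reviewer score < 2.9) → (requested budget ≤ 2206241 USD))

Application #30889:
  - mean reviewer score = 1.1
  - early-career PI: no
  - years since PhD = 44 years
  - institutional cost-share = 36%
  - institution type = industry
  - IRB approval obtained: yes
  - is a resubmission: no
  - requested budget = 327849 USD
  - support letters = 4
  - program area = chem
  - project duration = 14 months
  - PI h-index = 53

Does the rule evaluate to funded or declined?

Declined

Atomic conditions:
  PI h-index ≥ 66: 53 ≥ 66 is false
  early-career PI: no → false
  NOT IRB approval obtained: yes → false
  support letters ≥ 6: 4 ≥ 6 is false
  years since PhD ≥ 34 years: 44 ≥ 34 is true
  is a resubmission: no → false
  project duration > 60 months: 14 > 60 is false
  mean reviewer score ≥ 4.1: 1.1 ≥ 4.1 is false
  program area ∈ {chem, cs, physics}: chem is in the set → true
  institutional cost-share between 5% and 60%: 36 in [5, 60] is true
  requested budget ≤ 26870 USD: 327849 ≤ 26870 is false
  institution type ∈ {PUI, R1, R2, national-lab}: industry is not in the set → false
  mean reviewer score ≥ 4.2: 1.1 ≥ 4.2 is false
  mean reviewer score < 2.9: 1.1 < 2.9 is true
  requested budget ≤ 2206241 USD: 327849 ≤ 2206241 is true
Combine:
[1.1.1.1.1.1] false AND false = false
[1.1.1.1.1.2] false OR false OR true = true
[1.1.1.1.1] false AND true = false
[1.1.1.1] NOT false = true
[1.1.1] NOT true = false
[1.1.2.2] false OR false = false
[1.1.2.3] false AND true = false
[1.1.2] false OR false OR false = false
[1.1.3.4] false AND false = false
[1.1.3] true OR false OR false OR false = true
[1.1] false OR false OR true = true
[1] NOT true = false
[2] true → true = true
[root] false AND true = false
Overall: false → declined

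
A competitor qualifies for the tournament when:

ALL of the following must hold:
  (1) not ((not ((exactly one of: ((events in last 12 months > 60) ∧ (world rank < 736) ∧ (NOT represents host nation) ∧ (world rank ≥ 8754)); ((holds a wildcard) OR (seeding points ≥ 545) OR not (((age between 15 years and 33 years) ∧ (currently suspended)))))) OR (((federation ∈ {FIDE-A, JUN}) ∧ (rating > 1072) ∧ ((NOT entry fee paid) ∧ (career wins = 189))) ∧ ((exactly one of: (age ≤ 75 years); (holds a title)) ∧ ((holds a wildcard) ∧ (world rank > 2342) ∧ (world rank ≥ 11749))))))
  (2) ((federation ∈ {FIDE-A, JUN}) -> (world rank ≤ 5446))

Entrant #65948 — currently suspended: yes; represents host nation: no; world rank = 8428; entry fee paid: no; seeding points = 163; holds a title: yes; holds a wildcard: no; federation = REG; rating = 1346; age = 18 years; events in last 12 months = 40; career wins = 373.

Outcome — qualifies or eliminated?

Eliminated

Atomic conditions:
  events in last 12 months > 60: 40 > 60 is false
  world rank < 736: 8428 < 736 is false
  NOT represents host nation: no → true
  world rank ≥ 8754: 8428 ≥ 8754 is false
  holds a wildcard: no → false
  seeding points ≥ 545: 163 ≥ 545 is false
  age between 15 years and 33 years: 18 in [15, 33] is true
  currently suspended: yes → true
  federation ∈ {FIDE-A, JUN}: REG is not in the set → false
  rating > 1072: 1346 > 1072 is true
  NOT entry fee paid: no → true
  career wins = 189: 373 == 189 is false
  age ≤ 75 years: 18 ≤ 75 is true
  holds a title: yes → true
  world rank > 2342: 8428 > 2342 is true
  world rank ≥ 11749: 8428 ≥ 11749 is false
  world rank ≤ 5446: 8428 ≤ 5446 is false
Combine:
[1.1.1.1.1] false AND false AND true AND false = false
[1.1.1.1.2.3.1] true AND true = true
[1.1.1.1.2.3] NOT true = false
[1.1.1.1.2] false OR false OR false = false
[1.1.1.1] exactly-one(false, false) = false
[1.1.1] NOT false = true
[1.1.2.1.3] true AND false = false
[1.1.2.1] false AND true AND false = false
[1.1.2.2.1] exactly-one(true, true) = false
[1.1.2.2.2] false AND true AND false = false
[1.1.2.2] false AND false = false
[1.1.2] false AND false = false
[1.1] true OR false = true
[1] NOT true = false
[2] false → false (antecedent false ⇒ implication holds) = true
[root] false AND true = false
Overall: false → eliminated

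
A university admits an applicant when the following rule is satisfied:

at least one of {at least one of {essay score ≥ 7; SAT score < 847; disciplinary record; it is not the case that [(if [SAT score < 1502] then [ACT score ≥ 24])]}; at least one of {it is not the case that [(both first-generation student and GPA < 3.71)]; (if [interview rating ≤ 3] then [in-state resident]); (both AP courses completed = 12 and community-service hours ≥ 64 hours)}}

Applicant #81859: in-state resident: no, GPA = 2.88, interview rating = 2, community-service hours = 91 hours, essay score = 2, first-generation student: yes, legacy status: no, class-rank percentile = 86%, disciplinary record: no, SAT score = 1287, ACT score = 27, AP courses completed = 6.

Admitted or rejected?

Atomic conditions:
  essay score ≥ 7: 2 ≥ 7 is false
  SAT score < 847: 1287 < 847 is false
  disciplinary record: no → false
  SAT score < 1502: 1287 < 1502 is true
  ACT score ≥ 24: 27 ≥ 24 is true
  first-generation student: yes → true
  GPA < 3.71: 2.88 < 3.71 is true
  interview rating ≤ 3: 2 ≤ 3 is true
  in-state resident: no → false
  AP courses completed = 12: 6 == 12 is false
  community-service hours ≥ 64 hours: 91 ≥ 64 is true
Combine:
[1.4.1] true → true = true
[1.4] NOT true = false
[1] false OR false OR false OR false = false
[2.1.1] true AND true = true
[2.1] NOT true = false
[2.2] true → false = false
[2.3] false AND true = false
[2] false OR false OR false = false
[root] false OR false = false
Overall: false → rejected

Rejected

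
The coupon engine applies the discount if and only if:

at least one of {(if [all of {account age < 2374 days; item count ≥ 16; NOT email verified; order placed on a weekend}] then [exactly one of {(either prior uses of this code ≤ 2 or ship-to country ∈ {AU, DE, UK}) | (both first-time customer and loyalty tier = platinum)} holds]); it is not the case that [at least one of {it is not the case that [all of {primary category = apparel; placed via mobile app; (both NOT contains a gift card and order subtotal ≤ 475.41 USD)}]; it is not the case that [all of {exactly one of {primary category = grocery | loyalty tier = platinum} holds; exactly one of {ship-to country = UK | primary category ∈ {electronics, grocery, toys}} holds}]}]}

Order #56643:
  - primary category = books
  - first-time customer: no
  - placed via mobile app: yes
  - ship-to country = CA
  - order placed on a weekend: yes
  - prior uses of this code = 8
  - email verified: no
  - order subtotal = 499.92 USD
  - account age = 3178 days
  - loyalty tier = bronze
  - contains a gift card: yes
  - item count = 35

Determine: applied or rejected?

Atomic conditions:
  account age < 2374 days: 3178 < 2374 is false
  item count ≥ 16: 35 ≥ 16 is true
  NOT email verified: no → true
  order placed on a weekend: yes → true
  prior uses of this code ≤ 2: 8 ≤ 2 is false
  ship-to country ∈ {AU, DE, UK}: CA is not in the set → false
  first-time customer: no → false
  loyalty tier = platinum: bronze == platinum is false
  primary category = apparel: books == apparel is false
  placed via mobile app: yes → true
  NOT contains a gift card: yes → false
  order subtotal ≤ 475.41 USD: 499.92 ≤ 475.41 is false
  primary category = grocery: books == grocery is false
  ship-to country = UK: CA == UK is false
  primary category ∈ {electronics, grocery, toys}: books is not in the set → false
Combine:
[1.1] false AND true AND true AND true = false
[1.2.1] false OR false = false
[1.2.2] false AND false = false
[1.2] exactly-one(false, false) = false
[1] false → false (antecedent false ⇒ implication holds) = true
[2.1.1.1.3] false AND false = false
[2.1.1.1] false AND true AND false = false
[2.1.1] NOT false = true
[2.1.2.1.1] exactly-one(false, false) = false
[2.1.2.1.2] exactly-one(false, false) = false
[2.1.2.1] false AND false = false
[2.1.2] NOT false = true
[2.1] true OR true = true
[2] NOT true = false
[root] true OR false = true
Overall: true → applied

Applied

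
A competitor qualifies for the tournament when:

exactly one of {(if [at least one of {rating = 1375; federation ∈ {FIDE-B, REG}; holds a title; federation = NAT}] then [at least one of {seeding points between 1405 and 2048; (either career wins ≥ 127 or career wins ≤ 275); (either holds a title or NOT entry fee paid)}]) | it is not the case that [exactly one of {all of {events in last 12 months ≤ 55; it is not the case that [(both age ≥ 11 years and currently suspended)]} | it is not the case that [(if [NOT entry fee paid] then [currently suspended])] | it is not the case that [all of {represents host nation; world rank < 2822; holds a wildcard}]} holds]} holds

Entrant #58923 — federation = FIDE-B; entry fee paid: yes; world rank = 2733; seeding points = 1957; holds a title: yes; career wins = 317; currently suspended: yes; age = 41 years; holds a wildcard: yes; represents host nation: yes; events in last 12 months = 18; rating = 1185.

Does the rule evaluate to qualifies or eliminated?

Eliminated

Atomic conditions:
  rating = 1375: 1185 == 1375 is false
  federation ∈ {FIDE-B, REG}: FIDE-B is in the set → true
  holds a title: yes → true
  federation = NAT: FIDE-B == NAT is false
  seeding points between 1405 and 2048: 1957 in [1405, 2048] is true
  career wins ≥ 127: 317 ≥ 127 is true
  career wins ≤ 275: 317 ≤ 275 is false
  NOT entry fee paid: yes → false
  events in last 12 months ≤ 55: 18 ≤ 55 is true
  age ≥ 11 years: 41 ≥ 11 is true
  currently suspended: yes → true
  represents host nation: yes → true
  world rank < 2822: 2733 < 2822 is true
  holds a wildcard: yes → true
Combine:
[1.1] false OR true OR true OR false = true
[1.2.2] true OR false = true
[1.2.3] true OR false = true
[1.2] true OR true OR true = true
[1] true → true = true
[2.1.1.2.1] true AND true = true
[2.1.1.2] NOT true = false
[2.1.1] true AND false = false
[2.1.2.1] false → true (antecedent false ⇒ implication holds) = true
[2.1.2] NOT true = false
[2.1.3.1] true AND true AND true = true
[2.1.3] NOT true = false
[2.1] exactly-one(false, false, false) = false
[2] NOT false = true
[root] exactly-one(true, true) = false
Overall: false → eliminated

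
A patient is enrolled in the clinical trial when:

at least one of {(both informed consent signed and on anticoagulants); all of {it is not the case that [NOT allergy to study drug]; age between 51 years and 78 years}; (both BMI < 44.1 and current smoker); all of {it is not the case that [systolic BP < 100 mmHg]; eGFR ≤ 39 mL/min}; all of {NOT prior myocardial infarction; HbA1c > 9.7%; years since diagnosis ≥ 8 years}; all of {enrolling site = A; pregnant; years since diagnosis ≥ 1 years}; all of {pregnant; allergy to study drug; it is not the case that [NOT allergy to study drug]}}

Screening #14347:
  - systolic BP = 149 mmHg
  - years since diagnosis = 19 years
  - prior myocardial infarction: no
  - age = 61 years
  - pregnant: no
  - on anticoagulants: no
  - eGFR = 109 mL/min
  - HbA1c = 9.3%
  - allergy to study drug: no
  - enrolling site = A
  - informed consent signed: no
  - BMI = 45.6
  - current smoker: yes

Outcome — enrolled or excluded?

Excluded

Atomic conditions:
  informed consent signed: no → false
  on anticoagulants: no → false
  NOT allergy to study drug: no → true
  age between 51 years and 78 years: 61 in [51, 78] is true
  BMI < 44.1: 45.6 < 44.1 is false
  current smoker: yes → true
  systolic BP < 100 mmHg: 149 < 100 is false
  eGFR ≤ 39 mL/min: 109 ≤ 39 is false
  NOT prior myocardial infarction: no → true
  HbA1c > 9.7%: 9.3 > 9.7 is false
  years since diagnosis ≥ 8 years: 19 ≥ 8 is true
  enrolling site = A: A == A is true
  pregnant: no → false
  years since diagnosis ≥ 1 years: 19 ≥ 1 is true
  allergy to study drug: no → false
Combine:
[1] false AND false = false
[2.1] NOT true = false
[2] false AND true = false
[3] false AND true = false
[4.1] NOT false = true
[4] true AND false = false
[5] true AND false AND true = false
[6] true AND false AND true = false
[7.3] NOT true = false
[7] false AND false AND false = false
[root] false OR false OR false OR false OR false OR false OR false = false
Overall: false → excluded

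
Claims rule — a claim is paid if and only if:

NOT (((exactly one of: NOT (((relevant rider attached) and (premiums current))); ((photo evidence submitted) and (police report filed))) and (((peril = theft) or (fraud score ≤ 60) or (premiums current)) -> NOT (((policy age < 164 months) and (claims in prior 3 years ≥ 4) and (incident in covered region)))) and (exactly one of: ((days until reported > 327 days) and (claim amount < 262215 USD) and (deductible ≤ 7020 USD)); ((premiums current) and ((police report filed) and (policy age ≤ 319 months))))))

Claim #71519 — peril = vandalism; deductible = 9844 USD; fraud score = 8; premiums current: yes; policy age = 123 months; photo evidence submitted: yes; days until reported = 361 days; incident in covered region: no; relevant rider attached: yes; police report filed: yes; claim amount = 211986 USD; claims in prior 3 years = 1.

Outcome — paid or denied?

Atomic conditions:
  relevant rider attached: yes → true
  premiums current: yes → true
  photo evidence submitted: yes → true
  police report filed: yes → true
  peril = theft: vandalism == theft is false
  fraud score ≤ 60: 8 ≤ 60 is true
  policy age < 164 months: 123 < 164 is true
  claims in prior 3 years ≥ 4: 1 ≥ 4 is false
  incident in covered region: no → false
  days until reported > 327 days: 361 > 327 is true
  claim amount < 262215 USD: 211986 < 262215 is true
  deductible ≤ 7020 USD: 9844 ≤ 7020 is false
  policy age ≤ 319 months: 123 ≤ 319 is true
Combine:
[1.1.1.1] true AND true = true
[1.1.1] NOT true = false
[1.1.2] true AND true = true
[1.1] exactly-one(false, true) = true
[1.2.1] false OR true OR true = true
[1.2.2.1] true AND false AND false = false
[1.2.2] NOT false = true
[1.2] true → true = true
[1.3.1] true AND true AND false = false
[1.3.2.2] true AND true = true
[1.3.2] true AND true = true
[1.3] exactly-one(false, true) = true
[1] true AND true AND true = true
[root] NOT true = false
Overall: false → denied

Denied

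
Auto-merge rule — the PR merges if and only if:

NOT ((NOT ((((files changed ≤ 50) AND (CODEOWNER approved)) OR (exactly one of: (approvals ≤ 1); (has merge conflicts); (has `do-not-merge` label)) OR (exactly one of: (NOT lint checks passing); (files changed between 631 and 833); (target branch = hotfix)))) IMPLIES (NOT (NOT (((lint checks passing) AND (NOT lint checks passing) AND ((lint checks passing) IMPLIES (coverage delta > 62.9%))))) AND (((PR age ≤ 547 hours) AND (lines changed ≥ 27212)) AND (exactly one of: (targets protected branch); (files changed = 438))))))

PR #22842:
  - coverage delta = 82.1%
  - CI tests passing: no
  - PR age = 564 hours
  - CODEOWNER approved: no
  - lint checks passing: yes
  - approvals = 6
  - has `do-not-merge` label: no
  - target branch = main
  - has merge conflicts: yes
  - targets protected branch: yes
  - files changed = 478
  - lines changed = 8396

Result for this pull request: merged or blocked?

Atomic conditions:
  files changed ≤ 50: 478 ≤ 50 is false
  CODEOWNER approved: no → false
  approvals ≤ 1: 6 ≤ 1 is false
  has merge conflicts: yes → true
  has `do-not-merge` label: no → false
  NOT lint checks passing: yes → false
  files changed between 631 and 833: 478 in [631, 833] is false
  target branch = hotfix: main == hotfix is false
  lint checks passing: yes → true
  coverage delta > 62.9%: 82.1 > 62.9 is true
  PR age ≤ 547 hours: 564 ≤ 547 is false
  lines changed ≥ 27212: 8396 ≥ 27212 is false
  targets protected branch: yes → true
  files changed = 438: 478 == 438 is false
Combine:
[1.1.1.1] false AND false = false
[1.1.1.2] exactly-one(false, true, false) = true
[1.1.1.3] exactly-one(false, false, false) = false
[1.1.1] false OR true OR false = true
[1.1] NOT true = false
[1.2.1.1.1.3] true → true = true
[1.2.1.1.1] true AND false AND true = false
[1.2.1.1] NOT false = true
[1.2.1] NOT true = false
[1.2.2.1] false AND false = false
[1.2.2.2] exactly-one(true, false) = true
[1.2.2] false AND true = false
[1.2] false AND false = false
[1] false → false (antecedent false ⇒ implication holds) = true
[root] NOT true = false
Overall: false → blocked

Blocked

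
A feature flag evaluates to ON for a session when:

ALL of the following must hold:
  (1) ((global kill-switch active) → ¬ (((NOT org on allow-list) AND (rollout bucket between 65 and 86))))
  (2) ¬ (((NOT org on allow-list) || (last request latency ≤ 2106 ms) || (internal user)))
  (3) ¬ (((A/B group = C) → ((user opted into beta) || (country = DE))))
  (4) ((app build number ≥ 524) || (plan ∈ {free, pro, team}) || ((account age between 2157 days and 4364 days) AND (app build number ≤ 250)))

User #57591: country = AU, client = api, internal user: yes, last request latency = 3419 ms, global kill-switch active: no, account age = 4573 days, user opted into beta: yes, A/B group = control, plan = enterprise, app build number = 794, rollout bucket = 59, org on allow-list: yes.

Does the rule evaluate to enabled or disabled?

Disabled

Atomic conditions:
  global kill-switch active: no → false
  NOT org on allow-list: yes → false
  rollout bucket between 65 and 86: 59 in [65, 86] is false
  last request latency ≤ 2106 ms: 3419 ≤ 2106 is false
  internal user: yes → true
  A/B group = C: control == C is false
  user opted into beta: yes → true
  country = DE: AU == DE is false
  app build number ≥ 524: 794 ≥ 524 is true
  plan ∈ {free, pro, team}: enterprise is not in the set → false
  account age between 2157 days and 4364 days: 4573 in [2157, 4364] is false
  app build number ≤ 250: 794 ≤ 250 is false
Combine:
[1.2.1] false AND false = false
[1.2] NOT false = true
[1] false → true (antecedent false ⇒ implication holds) = true
[2.1] false OR false OR true = true
[2] NOT true = false
[3.1.2] true OR false = true
[3.1] false → true (antecedent false ⇒ implication holds) = true
[3] NOT true = false
[4.3] false AND false = false
[4] true OR false OR false = true
[root] true AND false AND false AND true = false
Overall: false → disabled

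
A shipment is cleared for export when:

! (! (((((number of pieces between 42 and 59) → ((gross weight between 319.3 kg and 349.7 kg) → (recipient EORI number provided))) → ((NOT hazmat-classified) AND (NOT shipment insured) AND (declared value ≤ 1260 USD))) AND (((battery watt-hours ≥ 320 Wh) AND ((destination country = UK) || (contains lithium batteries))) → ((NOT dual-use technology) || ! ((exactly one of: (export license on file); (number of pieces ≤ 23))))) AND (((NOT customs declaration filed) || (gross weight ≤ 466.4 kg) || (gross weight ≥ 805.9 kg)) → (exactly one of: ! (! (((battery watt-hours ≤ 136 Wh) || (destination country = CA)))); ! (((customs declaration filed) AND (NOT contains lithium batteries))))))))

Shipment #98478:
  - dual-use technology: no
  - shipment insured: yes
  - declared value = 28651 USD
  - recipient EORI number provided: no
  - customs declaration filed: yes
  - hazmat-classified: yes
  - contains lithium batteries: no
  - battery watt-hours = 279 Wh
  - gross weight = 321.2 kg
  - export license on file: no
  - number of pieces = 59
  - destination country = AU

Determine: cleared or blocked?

Blocked

Atomic conditions:
  number of pieces between 42 and 59: 59 in [42, 59] is true
  gross weight between 319.3 kg and 349.7 kg: 321.2 in [319.3, 349.7] is true
  recipient EORI number provided: no → false
  NOT hazmat-classified: yes → false
  NOT shipment insured: yes → false
  declared value ≤ 1260 USD: 28651 ≤ 1260 is false
  battery watt-hours ≥ 320 Wh: 279 ≥ 320 is false
  destination country = UK: AU == UK is false
  contains lithium batteries: no → false
  NOT dual-use technology: no → true
  export license on file: no → false
  number of pieces ≤ 23: 59 ≤ 23 is false
  NOT customs declaration filed: yes → false
  gross weight ≤ 466.4 kg: 321.2 ≤ 466.4 is true
  gross weight ≥ 805.9 kg: 321.2 ≥ 805.9 is false
  battery watt-hours ≤ 136 Wh: 279 ≤ 136 is false
  destination country = CA: AU == CA is false
  customs declaration filed: yes → true
  NOT contains lithium batteries: no → true
Combine:
[1.1.1.1.2] true → false = false
[1.1.1.1] true → false = false
[1.1.1.2] false AND false AND false = false
[1.1.1] false → false (antecedent false ⇒ implication holds) = true
[1.1.2.1.2] false OR false = false
[1.1.2.1] false AND false = false
[1.1.2.2.2.1] exactly-one(false, false) = false
[1.1.2.2.2] NOT false = true
[1.1.2.2] true OR true = true
[1.1.2] false → true (antecedent false ⇒ implication holds) = true
[1.1.3.1] false OR true OR false = true
[1.1.3.2.1.1.1] false OR false = false
[1.1.3.2.1.1] NOT false = true
[1.1.3.2.1] NOT true = false
[1.1.3.2.2.1] true AND true = true
[1.1.3.2.2] NOT true = false
[1.1.3.2] exactly-one(false, false) = false
[1.1.3] true → false = false
[1.1] true AND true AND false = false
[1] NOT false = true
[root] NOT true = false
Overall: false → blocked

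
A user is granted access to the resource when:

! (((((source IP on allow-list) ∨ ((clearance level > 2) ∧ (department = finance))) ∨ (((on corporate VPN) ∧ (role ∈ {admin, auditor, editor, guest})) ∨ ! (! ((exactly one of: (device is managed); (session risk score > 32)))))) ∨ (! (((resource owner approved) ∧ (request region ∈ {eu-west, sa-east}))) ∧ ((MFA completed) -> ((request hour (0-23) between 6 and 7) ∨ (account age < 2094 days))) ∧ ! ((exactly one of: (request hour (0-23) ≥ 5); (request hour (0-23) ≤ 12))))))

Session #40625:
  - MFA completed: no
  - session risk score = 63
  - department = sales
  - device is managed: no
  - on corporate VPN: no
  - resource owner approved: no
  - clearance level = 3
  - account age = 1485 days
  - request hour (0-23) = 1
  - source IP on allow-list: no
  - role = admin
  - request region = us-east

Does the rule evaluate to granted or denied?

Atomic conditions:
  source IP on allow-list: no → false
  clearance level > 2: 3 > 2 is true
  department = finance: sales == finance is false
  on corporate VPN: no → false
  role ∈ {admin, auditor, editor, guest}: admin is in the set → true
  device is managed: no → false
  session risk score > 32: 63 > 32 is true
  resource owner approved: no → false
  request region ∈ {eu-west, sa-east}: us-east is not in the set → false
  MFA completed: no → false
  request hour (0-23) between 6 and 7: 1 in [6, 7] is false
  account age < 2094 days: 1485 < 2094 is true
  request hour (0-23) ≥ 5: 1 ≥ 5 is false
  request hour (0-23) ≤ 12: 1 ≤ 12 is true
Combine:
[1.1.1.2] true AND false = false
[1.1.1] false OR false = false
[1.1.2.1] false AND true = false
[1.1.2.2.1.1] exactly-one(false, true) = true
[1.1.2.2.1] NOT true = false
[1.1.2.2] NOT false = true
[1.1.2] false OR true = true
[1.1] false OR true = true
[1.2.1.1] false AND false = false
[1.2.1] NOT false = true
[1.2.2.2] false OR true = true
[1.2.2] false → true (antecedent false ⇒ implication holds) = true
[1.2.3.1] exactly-one(false, true) = true
[1.2.3] NOT true = false
[1.2] true AND true AND false = false
[1] true OR false = true
[root] NOT true = false
Overall: false → denied

Denied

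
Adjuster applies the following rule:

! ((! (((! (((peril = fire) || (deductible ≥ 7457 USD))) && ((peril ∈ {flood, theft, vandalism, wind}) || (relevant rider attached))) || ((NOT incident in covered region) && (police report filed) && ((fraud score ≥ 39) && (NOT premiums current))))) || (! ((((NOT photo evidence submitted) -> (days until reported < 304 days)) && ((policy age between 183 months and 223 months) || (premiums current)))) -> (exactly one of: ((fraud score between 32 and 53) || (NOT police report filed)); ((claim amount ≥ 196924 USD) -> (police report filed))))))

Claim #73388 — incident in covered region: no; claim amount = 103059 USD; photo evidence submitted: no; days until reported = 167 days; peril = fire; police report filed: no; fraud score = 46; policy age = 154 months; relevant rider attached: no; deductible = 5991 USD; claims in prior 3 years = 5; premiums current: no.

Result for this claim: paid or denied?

Denied

Atomic conditions:
  peril = fire: fire == fire is true
  deductible ≥ 7457 USD: 5991 ≥ 7457 is false
  peril ∈ {flood, theft, vandalism, wind}: fire is not in the set → false
  relevant rider attached: no → false
  NOT incident in covered region: no → true
  police report filed: no → false
  fraud score ≥ 39: 46 ≥ 39 is true
  NOT premiums current: no → true
  NOT photo evidence submitted: no → true
  days until reported < 304 days: 167 < 304 is true
  policy age between 183 months and 223 months: 154 in [183, 223] is false
  premiums current: no → false
  fraud score between 32 and 53: 46 in [32, 53] is true
  NOT police report filed: no → true
  claim amount ≥ 196924 USD: 103059 ≥ 196924 is false
Combine:
[1.1.1.1.1.1] true OR false = true
[1.1.1.1.1] NOT true = false
[1.1.1.1.2] false OR false = false
[1.1.1.1] false AND false = false
[1.1.1.2.3] true AND true = true
[1.1.1.2] true AND false AND true = false
[1.1.1] false OR false = false
[1.1] NOT false = true
[1.2.1.1.1] true → true = true
[1.2.1.1.2] false OR false = false
[1.2.1.1] true AND false = false
[1.2.1] NOT false = true
[1.2.2.1] true OR true = true
[1.2.2.2] false → false (antecedent false ⇒ implication holds) = true
[1.2.2] exactly-one(true, true) = false
[1.2] true → false = false
[1] true OR false = true
[root] NOT true = false
Overall: false → denied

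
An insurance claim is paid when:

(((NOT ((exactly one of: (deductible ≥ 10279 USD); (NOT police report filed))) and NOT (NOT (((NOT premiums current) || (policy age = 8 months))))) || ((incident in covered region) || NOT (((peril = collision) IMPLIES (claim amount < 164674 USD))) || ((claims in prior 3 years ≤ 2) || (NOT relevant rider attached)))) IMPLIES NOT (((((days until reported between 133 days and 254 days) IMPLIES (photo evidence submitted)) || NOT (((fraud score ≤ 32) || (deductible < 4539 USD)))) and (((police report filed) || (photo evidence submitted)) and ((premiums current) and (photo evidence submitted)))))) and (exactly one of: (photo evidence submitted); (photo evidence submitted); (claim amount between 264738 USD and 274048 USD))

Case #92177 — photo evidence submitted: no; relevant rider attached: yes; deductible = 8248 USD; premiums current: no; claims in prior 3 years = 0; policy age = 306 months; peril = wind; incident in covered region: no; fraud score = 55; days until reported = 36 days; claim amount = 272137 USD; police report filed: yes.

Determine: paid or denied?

Paid

Atomic conditions:
  deductible ≥ 10279 USD: 8248 ≥ 10279 is false
  NOT police report filed: yes → false
  NOT premiums current: no → true
  policy age = 8 months: 306 == 8 is false
  incident in covered region: no → false
  peril = collision: wind == collision is false
  claim amount < 164674 USD: 272137 < 164674 is false
  claims in prior 3 years ≤ 2: 0 ≤ 2 is true
  NOT relevant rider attached: yes → false
  days until reported between 133 days and 254 days: 36 in [133, 254] is false
  photo evidence submitted: no → false
  fraud score ≤ 32: 55 ≤ 32 is false
  deductible < 4539 USD: 8248 < 4539 is false
  police report filed: yes → true
  premiums current: no → false
  claim amount between 264738 USD and 274048 USD: 272137 in [264738, 274048] is true
Combine:
[1.1.1.1.1] exactly-one(false, false) = false
[1.1.1.1] NOT false = true
[1.1.1.2.1.1] true OR false = true
[1.1.1.2.1] NOT true = false
[1.1.1.2] NOT false = true
[1.1.1] true AND true = true
[1.1.2.2.1] false → false (antecedent false ⇒ implication holds) = true
[1.1.2.2] NOT true = false
[1.1.2.3] true OR false = true
[1.1.2] false OR false OR true = true
[1.1] true OR true = true
[1.2.1.1.1] false → false (antecedent false ⇒ implication holds) = true
[1.2.1.1.2.1] false OR false = false
[1.2.1.1.2] NOT false = true
[1.2.1.1] true OR true = true
[1.2.1.2.1] true OR false = true
[1.2.1.2.2] false AND false = false
[1.2.1.2] true AND false = false
[1.2.1] true AND false = false
[1.2] NOT false = true
[1] true → true = true
[2] exactly-one(false, false, true) = true
[root] true AND true = true
Overall: true → paid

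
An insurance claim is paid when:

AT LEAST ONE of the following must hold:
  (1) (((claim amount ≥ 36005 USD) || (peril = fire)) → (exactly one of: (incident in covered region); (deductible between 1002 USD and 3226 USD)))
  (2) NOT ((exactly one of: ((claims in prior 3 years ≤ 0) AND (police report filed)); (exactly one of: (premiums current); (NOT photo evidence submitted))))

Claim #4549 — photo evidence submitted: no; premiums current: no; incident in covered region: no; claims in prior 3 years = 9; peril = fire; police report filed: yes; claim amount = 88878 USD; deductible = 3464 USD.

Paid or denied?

Denied

Atomic conditions:
  claim amount ≥ 36005 USD: 88878 ≥ 36005 is true
  peril = fire: fire == fire is true
  incident in covered region: no → false
  deductible between 1002 USD and 3226 USD: 3464 in [1002, 3226] is false
  claims in prior 3 years ≤ 0: 9 ≤ 0 is false
  police report filed: yes → true
  premiums current: no → false
  NOT photo evidence submitted: no → true
Combine:
[1.1] true OR true = true
[1.2] exactly-one(false, false) = false
[1] true → false = false
[2.1.1] false AND true = false
[2.1.2] exactly-one(false, true) = true
[2.1] exactly-one(false, true) = true
[2] NOT true = false
[root] false OR false = false
Overall: false → denied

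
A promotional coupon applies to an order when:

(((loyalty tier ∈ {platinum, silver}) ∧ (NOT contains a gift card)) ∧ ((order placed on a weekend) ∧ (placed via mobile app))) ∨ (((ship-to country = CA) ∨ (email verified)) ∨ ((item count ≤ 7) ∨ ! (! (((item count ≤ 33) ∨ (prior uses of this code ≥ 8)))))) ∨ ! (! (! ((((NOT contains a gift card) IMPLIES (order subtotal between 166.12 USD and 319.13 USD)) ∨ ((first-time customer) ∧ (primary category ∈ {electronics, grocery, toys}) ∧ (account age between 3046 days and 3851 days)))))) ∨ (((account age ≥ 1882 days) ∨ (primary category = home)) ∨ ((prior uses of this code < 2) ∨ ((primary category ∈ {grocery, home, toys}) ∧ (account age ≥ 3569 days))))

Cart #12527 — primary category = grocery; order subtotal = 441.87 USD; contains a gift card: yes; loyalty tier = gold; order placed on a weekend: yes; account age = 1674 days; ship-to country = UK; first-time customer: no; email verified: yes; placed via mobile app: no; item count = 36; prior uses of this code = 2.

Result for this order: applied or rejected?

Applied

Atomic conditions:
  loyalty tier ∈ {platinum, silver}: gold is not in the set → false
  NOT contains a gift card: yes → false
  order placed on a weekend: yes → true
  placed via mobile app: no → false
  ship-to country = CA: UK == CA is false
  email verified: yes → true
  item count ≤ 7: 36 ≤ 7 is false
  item count ≤ 33: 36 ≤ 33 is false
  prior uses of this code ≥ 8: 2 ≥ 8 is false
  order subtotal between 166.12 USD and 319.13 USD: 441.87 in [166.12, 319.13] is false
  first-time customer: no → false
  primary category ∈ {electronics, grocery, toys}: grocery is in the set → true
  account age between 3046 days and 3851 days: 1674 in [3046, 3851] is false
  account age ≥ 1882 days: 1674 ≥ 1882 is false
  primary category = home: grocery == home is false
  prior uses of this code < 2: 2 < 2 is false
  primary category ∈ {grocery, home, toys}: grocery is in the set → true
  account age ≥ 3569 days: 1674 ≥ 3569 is false
Combine:
[1.1] false AND false = false
[1.2] true AND false = false
[1] false AND false = false
[2.1] false OR true = true
[2.2.2.1.1] false OR false = false
[2.2.2.1] NOT false = true
[2.2.2] NOT true = false
[2.2] false OR false = false
[2] true OR false = true
[3.1.1.1.1] false → false (antecedent false ⇒ implication holds) = true
[3.1.1.1.2] false AND true AND false = false
[3.1.1.1] true OR false = true
[3.1.1] NOT true = false
[3.1] NOT false = true
[3] NOT true = false
[4.1] false OR false = false
[4.2.2] true AND false = false
[4.2] false OR false = false
[4] false OR false = false
[root] false OR true OR false OR false = true
Overall: true → applied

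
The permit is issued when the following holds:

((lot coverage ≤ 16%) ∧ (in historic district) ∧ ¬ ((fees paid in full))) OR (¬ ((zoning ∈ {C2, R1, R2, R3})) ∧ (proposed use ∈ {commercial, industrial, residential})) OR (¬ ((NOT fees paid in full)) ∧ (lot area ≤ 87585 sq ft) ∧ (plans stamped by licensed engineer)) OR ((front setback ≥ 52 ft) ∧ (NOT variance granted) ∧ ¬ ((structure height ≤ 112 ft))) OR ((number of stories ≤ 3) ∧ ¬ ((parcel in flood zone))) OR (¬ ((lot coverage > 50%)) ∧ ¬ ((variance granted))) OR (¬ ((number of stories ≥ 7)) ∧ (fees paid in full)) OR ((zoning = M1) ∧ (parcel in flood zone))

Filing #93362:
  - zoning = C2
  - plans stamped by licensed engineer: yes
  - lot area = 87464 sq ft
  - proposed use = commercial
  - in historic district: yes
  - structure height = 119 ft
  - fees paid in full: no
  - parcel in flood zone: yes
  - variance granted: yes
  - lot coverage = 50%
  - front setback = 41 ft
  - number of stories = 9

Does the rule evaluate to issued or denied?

Atomic conditions:
  lot coverage ≤ 16%: 50 ≤ 16 is false
  in historic district: yes → true
  fees paid in full: no → false
  zoning ∈ {C2, R1, R2, R3}: C2 is in the set → true
  proposed use ∈ {commercial, industrial, residential}: commercial is in the set → true
  NOT fees paid in full: no → true
  lot area ≤ 87585 sq ft: 87464 ≤ 87585 is true
  plans stamped by licensed engineer: yes → true
  front setback ≥ 52 ft: 41 ≥ 52 is false
  NOT variance granted: yes → false
  structure height ≤ 112 ft: 119 ≤ 112 is false
  number of stories ≤ 3: 9 ≤ 3 is false
  parcel in flood zone: yes → true
  lot coverage > 50%: 50 > 50 is false
  variance granted: yes → true
  number of stories ≥ 7: 9 ≥ 7 is true
  zoning = M1: C2 == M1 is false
Combine:
[1.3] NOT false = true
[1] false AND true AND true = false
[2.1] NOT true = false
[2] false AND true = false
[3.1] NOT true = false
[3] false AND true AND true = false
[4.3] NOT false = true
[4] false AND false AND true = false
[5.2] NOT true = false
[5] false AND false = false
[6.1] NOT false = true
[6.2] NOT true = false
[6] true AND false = false
[7.1] NOT true = false
[7] false AND false = false
[8] false AND true = false
[root] false OR false OR false OR false OR false OR false OR false OR false = false
Overall: false → denied

Denied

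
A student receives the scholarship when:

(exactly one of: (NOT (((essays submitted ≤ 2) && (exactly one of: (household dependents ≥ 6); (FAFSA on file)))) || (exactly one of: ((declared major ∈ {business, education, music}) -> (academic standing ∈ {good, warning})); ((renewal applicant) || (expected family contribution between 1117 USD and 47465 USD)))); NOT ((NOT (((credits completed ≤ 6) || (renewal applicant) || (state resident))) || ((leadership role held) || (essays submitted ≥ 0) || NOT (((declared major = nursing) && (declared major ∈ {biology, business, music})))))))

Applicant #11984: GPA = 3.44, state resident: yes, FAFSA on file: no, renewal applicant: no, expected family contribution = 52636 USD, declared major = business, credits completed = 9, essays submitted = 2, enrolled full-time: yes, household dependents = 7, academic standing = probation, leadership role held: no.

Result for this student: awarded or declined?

Declined

Atomic conditions:
  essays submitted ≤ 2: 2 ≤ 2 is true
  household dependents ≥ 6: 7 ≥ 6 is true
  FAFSA on file: no → false
  declared major ∈ {business, education, music}: business is in the set → true
  academic standing ∈ {good, warning}: probation is not in the set → false
  renewal applicant: no → false
  expected family contribution between 1117 USD and 47465 USD: 52636 in [1117, 47465] is false
  credits completed ≤ 6: 9 ≤ 6 is false
  state resident: yes → true
  leadership role held: no → false
  essays submitted ≥ 0: 2 ≥ 0 is true
  declared major = nursing: business == nursing is false
  declared major ∈ {biology, business, music}: business is in the set → true
Combine:
[1.1.1.2] exactly-one(true, false) = true
[1.1.1] true AND true = true
[1.1] NOT true = false
[1.2.1] true → false = false
[1.2.2] false OR false = false
[1.2] exactly-one(false, false) = false
[1] false OR false = false
[2.1.1.1] false OR false OR true = true
[2.1.1] NOT true = false
[2.1.2.3.1] false AND true = false
[2.1.2.3] NOT false = true
[2.1.2] false OR true OR true = true
[2.1] false OR true = true
[2] NOT true = false
[root] exactly-one(false, false) = false
Overall: false → declined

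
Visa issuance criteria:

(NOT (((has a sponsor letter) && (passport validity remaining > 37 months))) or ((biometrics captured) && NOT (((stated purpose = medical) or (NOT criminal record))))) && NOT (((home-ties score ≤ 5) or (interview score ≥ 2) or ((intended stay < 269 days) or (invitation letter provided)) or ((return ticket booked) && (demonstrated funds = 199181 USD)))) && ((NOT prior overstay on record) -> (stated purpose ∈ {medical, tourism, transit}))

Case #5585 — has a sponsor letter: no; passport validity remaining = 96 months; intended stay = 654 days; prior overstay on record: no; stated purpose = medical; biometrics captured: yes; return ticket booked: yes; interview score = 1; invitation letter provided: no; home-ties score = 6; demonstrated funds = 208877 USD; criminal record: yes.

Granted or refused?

Granted

Atomic conditions:
  has a sponsor letter: no → false
  passport validity remaining > 37 months: 96 > 37 is true
  biometrics captured: yes → true
  stated purpose = medical: medical == medical is true
  NOT criminal record: yes → false
  home-ties score ≤ 5: 6 ≤ 5 is false
  interview score ≥ 2: 1 ≥ 2 is false
  intended stay < 269 days: 654 < 269 is false
  invitation letter provided: no → false
  return ticket booked: yes → true
  demonstrated funds = 199181 USD: 208877 == 199181 is false
  NOT prior overstay on record: no → true
  stated purpose ∈ {medical, tourism, transit}: medical is in the set → true
Combine:
[1.1.1] false AND true = false
[1.1] NOT false = true
[1.2.2.1] true OR false = true
[1.2.2] NOT true = false
[1.2] true AND false = false
[1] true OR false = true
[2.1.3] false OR false = false
[2.1.4] true AND false = false
[2.1] false OR false OR false OR false = false
[2] NOT false = true
[3] true → true = true
[root] true AND true AND true = true
Overall: true → granted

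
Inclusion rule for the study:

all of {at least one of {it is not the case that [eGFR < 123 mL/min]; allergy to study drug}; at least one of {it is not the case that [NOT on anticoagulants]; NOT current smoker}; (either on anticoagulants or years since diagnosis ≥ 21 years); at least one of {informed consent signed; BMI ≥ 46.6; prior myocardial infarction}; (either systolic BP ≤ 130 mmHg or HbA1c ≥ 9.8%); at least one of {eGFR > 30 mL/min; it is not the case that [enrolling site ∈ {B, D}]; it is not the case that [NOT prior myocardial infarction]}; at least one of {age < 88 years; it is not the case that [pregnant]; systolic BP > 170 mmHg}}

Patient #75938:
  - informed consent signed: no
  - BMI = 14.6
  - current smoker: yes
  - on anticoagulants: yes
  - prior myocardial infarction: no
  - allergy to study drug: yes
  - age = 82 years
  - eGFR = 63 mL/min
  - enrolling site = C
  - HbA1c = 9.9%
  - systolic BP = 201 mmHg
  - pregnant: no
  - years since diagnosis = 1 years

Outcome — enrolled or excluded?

Excluded

Atomic conditions:
  eGFR < 123 mL/min: 63 < 123 is true
  allergy to study drug: yes → true
  NOT on anticoagulants: yes → false
  NOT current smoker: yes → false
  on anticoagulants: yes → true
  years since diagnosis ≥ 21 years: 1 ≥ 21 is false
  informed consent signed: no → false
  BMI ≥ 46.6: 14.6 ≥ 46.6 is false
  prior myocardial infarction: no → false
  systolic BP ≤ 130 mmHg: 201 ≤ 130 is false
  HbA1c ≥ 9.8%: 9.9 ≥ 9.8 is true
  eGFR > 30 mL/min: 63 > 30 is true
  enrolling site ∈ {B, D}: C is not in the set → false
  NOT prior myocardial infarction: no → true
  age < 88 years: 82 < 88 is true
  pregnant: no → false
  systolic BP > 170 mmHg: 201 > 170 is true
Combine:
[1.1] NOT true = false
[1] false OR true = true
[2.1] NOT false = true
[2] true OR false = true
[3] true OR false = true
[4] false OR false OR false = false
[5] false OR true = true
[6.2] NOT false = true
[6.3] NOT true = false
[6] true OR true OR false = true
[7.2] NOT false = true
[7] true OR true OR true = true
[root] true AND true AND true AND false AND true AND true AND true = false
Overall: false → excluded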